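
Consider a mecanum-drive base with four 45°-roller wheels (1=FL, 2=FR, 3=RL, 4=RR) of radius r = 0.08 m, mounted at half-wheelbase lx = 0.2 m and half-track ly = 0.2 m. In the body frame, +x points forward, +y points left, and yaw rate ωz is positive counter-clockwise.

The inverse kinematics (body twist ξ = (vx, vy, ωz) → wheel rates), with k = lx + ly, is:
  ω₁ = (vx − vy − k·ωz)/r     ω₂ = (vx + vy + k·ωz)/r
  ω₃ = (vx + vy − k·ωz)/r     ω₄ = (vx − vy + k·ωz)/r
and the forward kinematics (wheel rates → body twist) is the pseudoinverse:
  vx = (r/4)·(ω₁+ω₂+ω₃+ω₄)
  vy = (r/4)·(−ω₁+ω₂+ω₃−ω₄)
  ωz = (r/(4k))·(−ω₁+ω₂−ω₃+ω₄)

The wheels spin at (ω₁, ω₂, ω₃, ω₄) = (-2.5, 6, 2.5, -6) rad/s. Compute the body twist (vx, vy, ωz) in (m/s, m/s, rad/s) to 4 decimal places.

k = lx + ly = 0.2 + 0.2 = 0.4000
ω₁+ω₂+ω₃+ω₄ = 0.0000  →  vx = (0.08/4)·0.0000 = 0.0000
−ω₁+ω₂+ω₃−ω₄ = 17.0000  →  vy = (0.08/4)·17.0000 = 0.3400
−ω₁+ω₂−ω₃+ω₄ = 0.0000  →  ωz = (0.08/1.6000)·0.0000 = 0.0000

(0.0000, 0.3400, 0.0000)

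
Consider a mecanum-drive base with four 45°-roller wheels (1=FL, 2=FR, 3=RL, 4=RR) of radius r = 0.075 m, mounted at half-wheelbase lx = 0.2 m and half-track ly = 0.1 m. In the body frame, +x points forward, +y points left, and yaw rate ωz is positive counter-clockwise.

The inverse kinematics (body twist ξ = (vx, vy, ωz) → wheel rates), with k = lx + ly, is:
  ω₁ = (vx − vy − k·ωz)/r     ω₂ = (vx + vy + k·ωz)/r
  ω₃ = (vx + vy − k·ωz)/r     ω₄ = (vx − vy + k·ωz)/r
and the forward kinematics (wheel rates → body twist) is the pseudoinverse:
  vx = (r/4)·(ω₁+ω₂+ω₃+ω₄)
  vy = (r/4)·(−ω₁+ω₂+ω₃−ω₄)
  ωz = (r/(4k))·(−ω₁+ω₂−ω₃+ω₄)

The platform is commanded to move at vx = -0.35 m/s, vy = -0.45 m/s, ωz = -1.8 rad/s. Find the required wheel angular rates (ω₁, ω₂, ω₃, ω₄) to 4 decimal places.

k = lx + ly = 0.2 + 0.1 = 0.3000;  k·ωz = 0.3000·-1.8 = -0.5400
ω₁ (FL) = (vx − vy − k·ωz)/r = 0.6400/0.075 = 8.5333
ω₂ (FR) = (vx + vy + k·ωz)/r = -1.3400/0.075 = -17.8667
ω₃ (RL) = (vx + vy − k·ωz)/r = -0.2600/0.075 = -3.4667
ω₄ (RR) = (vx − vy + k·ωz)/r = -0.4400/0.075 = -5.8667

(8.5333, -17.8667, -3.4667, -5.8667)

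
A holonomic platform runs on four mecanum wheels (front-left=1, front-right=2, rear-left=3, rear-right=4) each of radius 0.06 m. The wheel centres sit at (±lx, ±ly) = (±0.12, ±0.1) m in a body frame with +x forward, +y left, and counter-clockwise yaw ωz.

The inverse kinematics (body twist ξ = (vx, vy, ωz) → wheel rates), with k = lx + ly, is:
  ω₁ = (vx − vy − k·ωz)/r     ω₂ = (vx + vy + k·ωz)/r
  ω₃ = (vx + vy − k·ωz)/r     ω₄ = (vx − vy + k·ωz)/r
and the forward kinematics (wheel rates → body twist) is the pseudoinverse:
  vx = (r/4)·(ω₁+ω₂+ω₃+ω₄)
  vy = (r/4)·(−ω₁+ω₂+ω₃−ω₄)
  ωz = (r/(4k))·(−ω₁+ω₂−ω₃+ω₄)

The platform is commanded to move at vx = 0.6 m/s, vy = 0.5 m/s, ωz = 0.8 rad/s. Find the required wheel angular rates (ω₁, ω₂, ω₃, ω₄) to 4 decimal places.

k = lx + ly = 0.12 + 0.1 = 0.2200;  k·ωz = 0.2200·0.8 = 0.1760
ω₁ (FL) = (vx − vy − k·ωz)/r = -0.0760/0.06 = -1.2667
ω₂ (FR) = (vx + vy + k·ωz)/r = 1.2760/0.06 = 21.2667
ω₃ (RL) = (vx + vy − k·ωz)/r = 0.9240/0.06 = 15.4000
ω₄ (RR) = (vx − vy + k·ωz)/r = 0.2760/0.06 = 4.6000

(-1.2667, 21.2667, 15.4000, 4.6000)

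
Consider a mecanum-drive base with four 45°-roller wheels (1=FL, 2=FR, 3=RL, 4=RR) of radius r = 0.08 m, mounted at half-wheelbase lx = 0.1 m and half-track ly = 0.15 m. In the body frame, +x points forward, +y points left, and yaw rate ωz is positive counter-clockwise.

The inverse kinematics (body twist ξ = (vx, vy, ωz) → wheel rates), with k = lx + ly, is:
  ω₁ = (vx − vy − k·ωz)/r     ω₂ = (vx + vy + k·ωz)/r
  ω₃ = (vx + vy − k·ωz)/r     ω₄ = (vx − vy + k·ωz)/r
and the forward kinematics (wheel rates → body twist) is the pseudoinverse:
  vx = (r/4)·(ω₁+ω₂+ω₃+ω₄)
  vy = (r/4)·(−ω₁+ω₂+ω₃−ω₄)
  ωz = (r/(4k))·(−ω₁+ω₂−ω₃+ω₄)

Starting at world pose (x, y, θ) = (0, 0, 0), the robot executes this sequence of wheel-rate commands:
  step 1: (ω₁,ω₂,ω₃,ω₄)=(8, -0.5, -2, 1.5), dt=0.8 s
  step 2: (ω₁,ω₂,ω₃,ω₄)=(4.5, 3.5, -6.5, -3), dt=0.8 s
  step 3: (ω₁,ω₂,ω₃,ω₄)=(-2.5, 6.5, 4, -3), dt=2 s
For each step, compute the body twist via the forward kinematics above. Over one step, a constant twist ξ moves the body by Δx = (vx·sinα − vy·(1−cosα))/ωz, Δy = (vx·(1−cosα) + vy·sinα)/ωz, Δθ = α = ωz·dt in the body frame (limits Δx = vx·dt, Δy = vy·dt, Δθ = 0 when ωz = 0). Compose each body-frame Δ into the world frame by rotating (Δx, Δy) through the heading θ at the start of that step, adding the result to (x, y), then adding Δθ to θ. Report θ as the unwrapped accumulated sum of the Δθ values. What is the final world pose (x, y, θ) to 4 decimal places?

(0.2384, 0.3666, 0.1600)

step 1: ξ=(vx,vy,ωz)=(0.1400, -0.2400, -0.4000), dt=0.8 → body Δ=(0.0796, -0.2065, -0.3200) → world pose (0.0796, -0.2065, -0.3200)
step 2: ξ=(vx,vy,ωz)=(-0.0300, -0.0900, 0.2000), dt=0.8 → body Δ=(-0.0182, -0.0736, 0.1600) → world pose (0.0393, -0.2707, -0.1600)
step 3: ξ=(vx,vy,ωz)=(0.1000, 0.3200, 0.1600), dt=2.0 → body Δ=(0.0951, 0.6609, 0.3200) → world pose (0.2384, 0.3666, 0.1600)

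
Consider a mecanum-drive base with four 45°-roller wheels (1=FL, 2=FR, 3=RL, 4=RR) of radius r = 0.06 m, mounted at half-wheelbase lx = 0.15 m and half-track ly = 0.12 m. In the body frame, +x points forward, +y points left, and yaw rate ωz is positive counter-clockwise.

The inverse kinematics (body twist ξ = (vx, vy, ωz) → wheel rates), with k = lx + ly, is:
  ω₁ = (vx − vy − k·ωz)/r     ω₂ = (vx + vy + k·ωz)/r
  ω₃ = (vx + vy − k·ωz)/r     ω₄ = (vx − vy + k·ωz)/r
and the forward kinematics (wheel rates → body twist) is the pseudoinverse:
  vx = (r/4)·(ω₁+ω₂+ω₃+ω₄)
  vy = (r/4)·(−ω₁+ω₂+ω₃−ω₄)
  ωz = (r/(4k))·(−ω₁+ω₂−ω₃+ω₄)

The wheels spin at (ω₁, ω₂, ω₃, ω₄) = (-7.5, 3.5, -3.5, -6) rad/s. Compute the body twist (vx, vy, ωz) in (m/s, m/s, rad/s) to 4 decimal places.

(-0.2025, 0.2025, 0.4722)

k = lx + ly = 0.15 + 0.12 = 0.2700
ω₁+ω₂+ω₃+ω₄ = -13.5000  →  vx = (0.06/4)·-13.5000 = -0.2025
−ω₁+ω₂+ω₃−ω₄ = 13.5000  →  vy = (0.06/4)·13.5000 = 0.2025
−ω₁+ω₂−ω₃+ω₄ = 8.5000  →  ωz = (0.06/1.0800)·8.5000 = 0.4722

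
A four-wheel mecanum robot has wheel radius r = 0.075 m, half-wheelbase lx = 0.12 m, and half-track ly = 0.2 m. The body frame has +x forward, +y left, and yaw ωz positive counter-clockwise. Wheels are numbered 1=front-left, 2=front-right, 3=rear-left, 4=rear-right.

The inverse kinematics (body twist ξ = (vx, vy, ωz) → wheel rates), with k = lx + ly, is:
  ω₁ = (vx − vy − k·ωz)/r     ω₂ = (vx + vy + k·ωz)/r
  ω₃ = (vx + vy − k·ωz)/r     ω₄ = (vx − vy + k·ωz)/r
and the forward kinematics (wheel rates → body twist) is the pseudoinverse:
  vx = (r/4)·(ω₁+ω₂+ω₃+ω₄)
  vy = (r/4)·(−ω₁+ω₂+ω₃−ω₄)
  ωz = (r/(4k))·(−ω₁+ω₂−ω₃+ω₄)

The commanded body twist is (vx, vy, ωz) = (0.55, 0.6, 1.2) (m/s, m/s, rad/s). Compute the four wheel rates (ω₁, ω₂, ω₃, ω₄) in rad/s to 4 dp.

(-5.7867, 20.4533, 10.2133, 4.4533)

k = lx + ly = 0.12 + 0.2 = 0.3200;  k·ωz = 0.3200·1.2 = 0.3840
ω₁ (FL) = (vx − vy − k·ωz)/r = -0.4340/0.075 = -5.7867
ω₂ (FR) = (vx + vy + k·ωz)/r = 1.5340/0.075 = 20.4533
ω₃ (RL) = (vx + vy − k·ωz)/r = 0.7660/0.075 = 10.2133
ω₄ (RR) = (vx − vy + k·ωz)/r = 0.3340/0.075 = 4.4533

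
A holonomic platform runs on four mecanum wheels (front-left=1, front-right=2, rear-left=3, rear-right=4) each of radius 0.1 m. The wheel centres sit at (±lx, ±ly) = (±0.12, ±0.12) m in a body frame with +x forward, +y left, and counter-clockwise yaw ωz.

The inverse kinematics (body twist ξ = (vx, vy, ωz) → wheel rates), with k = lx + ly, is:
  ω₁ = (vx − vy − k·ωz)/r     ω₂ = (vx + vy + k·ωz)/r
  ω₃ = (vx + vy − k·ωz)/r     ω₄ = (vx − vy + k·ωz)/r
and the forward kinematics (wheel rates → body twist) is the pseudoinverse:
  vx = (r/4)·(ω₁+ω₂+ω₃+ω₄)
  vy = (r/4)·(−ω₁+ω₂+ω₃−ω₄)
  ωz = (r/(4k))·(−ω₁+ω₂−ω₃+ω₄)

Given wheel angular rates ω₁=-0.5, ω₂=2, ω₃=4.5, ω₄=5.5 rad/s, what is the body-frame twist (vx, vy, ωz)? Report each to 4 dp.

k = lx + ly = 0.12 + 0.12 = 0.2400
ω₁+ω₂+ω₃+ω₄ = 11.5000  →  vx = (0.1/4)·11.5000 = 0.2875
−ω₁+ω₂+ω₃−ω₄ = 1.5000  →  vy = (0.1/4)·1.5000 = 0.0375
−ω₁+ω₂−ω₃+ω₄ = 3.5000  →  ωz = (0.1/0.9600)·3.5000 = 0.3646

(0.2875, 0.0375, 0.3646)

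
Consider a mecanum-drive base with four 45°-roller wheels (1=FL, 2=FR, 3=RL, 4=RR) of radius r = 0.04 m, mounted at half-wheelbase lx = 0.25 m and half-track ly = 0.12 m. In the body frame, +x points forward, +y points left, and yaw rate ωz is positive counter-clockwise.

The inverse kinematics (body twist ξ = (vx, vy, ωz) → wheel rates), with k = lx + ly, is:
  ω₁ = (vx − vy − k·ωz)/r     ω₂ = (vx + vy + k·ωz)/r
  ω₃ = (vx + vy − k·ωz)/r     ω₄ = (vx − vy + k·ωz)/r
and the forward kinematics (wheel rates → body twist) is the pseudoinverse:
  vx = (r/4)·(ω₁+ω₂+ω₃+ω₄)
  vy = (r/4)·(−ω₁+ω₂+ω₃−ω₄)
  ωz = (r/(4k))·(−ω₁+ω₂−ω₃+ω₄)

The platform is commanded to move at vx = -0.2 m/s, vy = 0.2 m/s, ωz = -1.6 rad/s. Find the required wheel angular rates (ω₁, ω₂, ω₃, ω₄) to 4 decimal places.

(4.8000, -14.8000, 14.8000, -24.8000)

k = lx + ly = 0.25 + 0.12 = 0.3700;  k·ωz = 0.3700·-1.6 = -0.5920
ω₁ (FL) = (vx − vy − k·ωz)/r = 0.1920/0.04 = 4.8000
ω₂ (FR) = (vx + vy + k·ωz)/r = -0.5920/0.04 = -14.8000
ω₃ (RL) = (vx + vy − k·ωz)/r = 0.5920/0.04 = 14.8000
ω₄ (RR) = (vx − vy + k·ωz)/r = -0.9920/0.04 = -24.8000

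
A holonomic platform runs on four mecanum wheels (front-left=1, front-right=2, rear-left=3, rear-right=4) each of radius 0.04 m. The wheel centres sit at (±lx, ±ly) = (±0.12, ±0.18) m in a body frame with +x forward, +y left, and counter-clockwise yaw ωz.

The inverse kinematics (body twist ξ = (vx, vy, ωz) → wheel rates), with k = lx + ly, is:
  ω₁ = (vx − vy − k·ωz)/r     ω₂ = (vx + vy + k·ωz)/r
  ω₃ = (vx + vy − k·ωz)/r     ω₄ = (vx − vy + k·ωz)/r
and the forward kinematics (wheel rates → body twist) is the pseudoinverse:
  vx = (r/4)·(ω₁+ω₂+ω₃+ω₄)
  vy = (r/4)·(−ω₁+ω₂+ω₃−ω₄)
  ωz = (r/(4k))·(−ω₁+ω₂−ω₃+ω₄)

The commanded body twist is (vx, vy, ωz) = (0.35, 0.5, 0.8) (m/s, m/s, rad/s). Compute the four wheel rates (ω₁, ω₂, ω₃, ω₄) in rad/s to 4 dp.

(-9.7500, 27.2500, 15.2500, 2.2500)

k = lx + ly = 0.12 + 0.18 = 0.3000;  k·ωz = 0.3000·0.8 = 0.2400
ω₁ (FL) = (vx − vy − k·ωz)/r = -0.3900/0.04 = -9.7500
ω₂ (FR) = (vx + vy + k·ωz)/r = 1.0900/0.04 = 27.2500
ω₃ (RL) = (vx + vy − k·ωz)/r = 0.6100/0.04 = 15.2500
ω₄ (RR) = (vx − vy + k·ωz)/r = 0.0900/0.04 = 2.2500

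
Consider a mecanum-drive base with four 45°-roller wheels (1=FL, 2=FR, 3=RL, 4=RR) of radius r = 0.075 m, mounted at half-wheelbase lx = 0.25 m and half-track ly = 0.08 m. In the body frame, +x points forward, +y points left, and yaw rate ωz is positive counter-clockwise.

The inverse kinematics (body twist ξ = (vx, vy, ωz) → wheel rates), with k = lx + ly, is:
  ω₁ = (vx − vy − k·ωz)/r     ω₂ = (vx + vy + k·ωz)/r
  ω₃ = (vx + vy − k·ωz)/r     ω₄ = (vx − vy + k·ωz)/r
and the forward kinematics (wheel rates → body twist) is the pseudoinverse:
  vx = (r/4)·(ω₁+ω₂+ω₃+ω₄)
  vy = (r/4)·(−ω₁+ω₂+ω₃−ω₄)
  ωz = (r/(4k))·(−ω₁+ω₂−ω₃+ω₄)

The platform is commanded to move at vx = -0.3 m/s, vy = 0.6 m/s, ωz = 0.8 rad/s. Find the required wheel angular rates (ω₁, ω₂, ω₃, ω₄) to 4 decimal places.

(-15.5200, 7.5200, 0.4800, -8.4800)

k = lx + ly = 0.25 + 0.08 = 0.3300;  k·ωz = 0.3300·0.8 = 0.2640
ω₁ (FL) = (vx − vy − k·ωz)/r = -1.1640/0.075 = -15.5200
ω₂ (FR) = (vx + vy + k·ωz)/r = 0.5640/0.075 = 7.5200
ω₃ (RL) = (vx + vy − k·ωz)/r = 0.0360/0.075 = 0.4800
ω₄ (RR) = (vx − vy + k·ωz)/r = -0.6360/0.075 = -8.4800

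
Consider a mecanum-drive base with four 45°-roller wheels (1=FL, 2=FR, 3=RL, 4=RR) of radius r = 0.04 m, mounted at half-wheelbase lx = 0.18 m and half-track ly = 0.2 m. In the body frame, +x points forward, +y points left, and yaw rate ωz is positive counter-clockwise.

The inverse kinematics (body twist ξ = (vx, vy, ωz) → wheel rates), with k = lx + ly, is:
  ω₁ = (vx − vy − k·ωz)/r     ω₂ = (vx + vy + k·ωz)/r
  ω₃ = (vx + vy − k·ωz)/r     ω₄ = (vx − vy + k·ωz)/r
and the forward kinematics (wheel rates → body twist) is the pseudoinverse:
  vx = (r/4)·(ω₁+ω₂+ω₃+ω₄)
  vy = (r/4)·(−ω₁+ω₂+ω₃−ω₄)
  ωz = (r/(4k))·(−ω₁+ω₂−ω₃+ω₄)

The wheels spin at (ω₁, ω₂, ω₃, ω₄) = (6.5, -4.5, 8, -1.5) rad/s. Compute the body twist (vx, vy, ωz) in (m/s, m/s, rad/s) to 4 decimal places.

(0.0850, -0.0150, -0.5395)

k = lx + ly = 0.18 + 0.2 = 0.3800
ω₁+ω₂+ω₃+ω₄ = 8.5000  →  vx = (0.04/4)·8.5000 = 0.0850
−ω₁+ω₂+ω₃−ω₄ = -1.5000  →  vy = (0.04/4)·-1.5000 = -0.0150
−ω₁+ω₂−ω₃+ω₄ = -20.5000  →  ωz = (0.04/1.5200)·-20.5000 = -0.5395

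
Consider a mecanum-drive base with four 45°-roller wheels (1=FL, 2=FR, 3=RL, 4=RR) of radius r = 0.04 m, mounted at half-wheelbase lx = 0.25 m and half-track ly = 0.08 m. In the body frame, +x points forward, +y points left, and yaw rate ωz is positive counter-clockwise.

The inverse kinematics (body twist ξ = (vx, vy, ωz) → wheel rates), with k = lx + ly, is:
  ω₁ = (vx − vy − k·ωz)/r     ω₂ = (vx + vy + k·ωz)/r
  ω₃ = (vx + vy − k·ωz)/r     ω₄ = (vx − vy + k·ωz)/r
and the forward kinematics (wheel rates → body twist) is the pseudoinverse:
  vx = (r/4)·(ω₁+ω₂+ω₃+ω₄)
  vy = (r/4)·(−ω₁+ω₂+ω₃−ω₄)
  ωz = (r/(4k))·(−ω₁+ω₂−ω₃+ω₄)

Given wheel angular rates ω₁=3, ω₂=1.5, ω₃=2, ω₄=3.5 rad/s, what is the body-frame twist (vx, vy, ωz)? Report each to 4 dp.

k = lx + ly = 0.25 + 0.08 = 0.3300
ω₁+ω₂+ω₃+ω₄ = 10.0000  →  vx = (0.04/4)·10.0000 = 0.1000
−ω₁+ω₂+ω₃−ω₄ = -3.0000  →  vy = (0.04/4)·-3.0000 = -0.0300
−ω₁+ω₂−ω₃+ω₄ = 0.0000  →  ωz = (0.04/1.3200)·0.0000 = 0.0000

(0.1000, -0.0300, 0.0000)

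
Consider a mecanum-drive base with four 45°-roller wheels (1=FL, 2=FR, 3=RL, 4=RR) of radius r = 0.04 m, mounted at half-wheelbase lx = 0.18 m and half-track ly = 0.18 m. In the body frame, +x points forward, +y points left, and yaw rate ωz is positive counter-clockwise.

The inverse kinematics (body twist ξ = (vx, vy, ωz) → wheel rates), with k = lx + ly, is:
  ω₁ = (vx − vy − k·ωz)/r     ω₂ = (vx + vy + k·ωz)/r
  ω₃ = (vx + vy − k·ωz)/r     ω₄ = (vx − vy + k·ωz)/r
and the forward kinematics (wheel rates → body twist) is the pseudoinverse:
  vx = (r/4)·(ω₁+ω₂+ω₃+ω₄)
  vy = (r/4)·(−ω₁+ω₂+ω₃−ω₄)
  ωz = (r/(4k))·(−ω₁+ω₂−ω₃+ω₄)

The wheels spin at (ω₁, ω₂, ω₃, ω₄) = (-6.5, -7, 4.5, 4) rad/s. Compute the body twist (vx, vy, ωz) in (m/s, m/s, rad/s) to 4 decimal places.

(-0.0500, 0.0000, -0.0278)

k = lx + ly = 0.18 + 0.18 = 0.3600
ω₁+ω₂+ω₃+ω₄ = -5.0000  →  vx = (0.04/4)·-5.0000 = -0.0500
−ω₁+ω₂+ω₃−ω₄ = 0.0000  →  vy = (0.04/4)·0.0000 = 0.0000
−ω₁+ω₂−ω₃+ω₄ = -1.0000  →  ωz = (0.04/1.4400)·-1.0000 = -0.0278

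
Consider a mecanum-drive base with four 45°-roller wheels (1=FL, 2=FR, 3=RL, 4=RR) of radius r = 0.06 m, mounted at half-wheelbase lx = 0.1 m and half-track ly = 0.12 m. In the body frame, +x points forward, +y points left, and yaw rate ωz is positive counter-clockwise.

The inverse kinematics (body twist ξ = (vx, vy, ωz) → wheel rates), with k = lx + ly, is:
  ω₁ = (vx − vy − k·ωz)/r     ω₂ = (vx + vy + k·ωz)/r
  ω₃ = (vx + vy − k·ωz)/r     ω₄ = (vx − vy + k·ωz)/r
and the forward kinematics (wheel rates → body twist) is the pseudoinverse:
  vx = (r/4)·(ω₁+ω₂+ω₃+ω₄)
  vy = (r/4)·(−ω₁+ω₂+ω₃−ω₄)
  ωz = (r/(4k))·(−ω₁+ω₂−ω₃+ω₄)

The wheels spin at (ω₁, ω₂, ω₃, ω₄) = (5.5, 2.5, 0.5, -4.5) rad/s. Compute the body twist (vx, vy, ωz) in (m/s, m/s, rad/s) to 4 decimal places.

(0.0600, 0.0300, -0.5455)

k = lx + ly = 0.1 + 0.12 = 0.2200
ω₁+ω₂+ω₃+ω₄ = 4.0000  →  vx = (0.06/4)·4.0000 = 0.0600
−ω₁+ω₂+ω₃−ω₄ = 2.0000  →  vy = (0.06/4)·2.0000 = 0.0300
−ω₁+ω₂−ω₃+ω₄ = -8.0000  →  ωz = (0.06/0.8800)·-8.0000 = -0.5455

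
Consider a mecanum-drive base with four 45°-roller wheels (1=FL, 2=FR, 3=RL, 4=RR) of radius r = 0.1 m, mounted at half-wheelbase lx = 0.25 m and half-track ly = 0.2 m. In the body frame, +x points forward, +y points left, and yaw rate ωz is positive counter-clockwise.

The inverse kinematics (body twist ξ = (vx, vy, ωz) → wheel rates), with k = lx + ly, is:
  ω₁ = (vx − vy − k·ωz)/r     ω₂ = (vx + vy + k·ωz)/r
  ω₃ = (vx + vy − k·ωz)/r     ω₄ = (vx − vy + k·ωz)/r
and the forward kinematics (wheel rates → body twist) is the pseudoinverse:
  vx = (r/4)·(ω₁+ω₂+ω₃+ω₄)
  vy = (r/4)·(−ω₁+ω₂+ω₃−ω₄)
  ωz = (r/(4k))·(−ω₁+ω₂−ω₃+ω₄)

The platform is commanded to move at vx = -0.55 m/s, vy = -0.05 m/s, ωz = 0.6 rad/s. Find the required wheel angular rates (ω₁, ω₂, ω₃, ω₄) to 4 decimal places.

(-7.7000, -3.3000, -8.7000, -2.3000)

k = lx + ly = 0.25 + 0.2 = 0.4500;  k·ωz = 0.4500·0.6 = 0.2700
ω₁ (FL) = (vx − vy − k·ωz)/r = -0.7700/0.1 = -7.7000
ω₂ (FR) = (vx + vy + k·ωz)/r = -0.3300/0.1 = -3.3000
ω₃ (RL) = (vx + vy − k·ωz)/r = -0.8700/0.1 = -8.7000
ω₄ (RR) = (vx − vy + k·ωz)/r = -0.2300/0.1 = -2.3000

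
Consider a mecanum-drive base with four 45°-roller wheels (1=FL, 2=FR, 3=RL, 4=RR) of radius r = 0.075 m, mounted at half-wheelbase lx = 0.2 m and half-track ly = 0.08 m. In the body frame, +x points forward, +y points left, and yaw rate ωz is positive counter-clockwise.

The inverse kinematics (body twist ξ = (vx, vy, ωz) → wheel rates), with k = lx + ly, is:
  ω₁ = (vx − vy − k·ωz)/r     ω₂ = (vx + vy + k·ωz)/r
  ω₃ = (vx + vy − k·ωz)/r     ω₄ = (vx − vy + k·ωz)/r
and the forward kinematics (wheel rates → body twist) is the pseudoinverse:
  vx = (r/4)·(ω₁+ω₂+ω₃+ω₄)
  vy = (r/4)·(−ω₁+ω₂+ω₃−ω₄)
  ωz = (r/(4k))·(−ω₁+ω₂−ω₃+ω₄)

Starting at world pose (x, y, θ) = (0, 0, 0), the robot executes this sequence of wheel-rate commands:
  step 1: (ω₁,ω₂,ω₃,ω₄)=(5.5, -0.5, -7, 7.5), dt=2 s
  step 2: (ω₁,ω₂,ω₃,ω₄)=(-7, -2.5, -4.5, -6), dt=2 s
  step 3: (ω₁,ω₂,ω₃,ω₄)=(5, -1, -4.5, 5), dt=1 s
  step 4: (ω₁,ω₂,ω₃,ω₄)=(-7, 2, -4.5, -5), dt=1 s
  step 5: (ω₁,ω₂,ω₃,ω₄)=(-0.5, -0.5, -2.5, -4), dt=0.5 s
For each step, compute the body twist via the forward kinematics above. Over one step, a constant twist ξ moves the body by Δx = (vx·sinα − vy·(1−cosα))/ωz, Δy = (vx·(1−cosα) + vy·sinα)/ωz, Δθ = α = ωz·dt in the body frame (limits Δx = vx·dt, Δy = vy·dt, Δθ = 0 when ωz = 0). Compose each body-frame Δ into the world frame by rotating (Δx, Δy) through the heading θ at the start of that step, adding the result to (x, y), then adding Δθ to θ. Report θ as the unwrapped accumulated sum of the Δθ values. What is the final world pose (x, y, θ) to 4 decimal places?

(0.4581, -1.4532, 2.2935)

step 1: ξ=(vx,vy,ωz)=(0.1031, -0.3844, 0.5692), dt=2.0 → body Δ=(0.5568, -0.5079, 1.1384) → world pose (0.5568, -0.5079, 1.1384)
step 2: ξ=(vx,vy,ωz)=(-0.3750, 0.1125, 0.2009), dt=2.0 → body Δ=(-0.7746, 0.0703, 0.4018) → world pose (0.1684, -1.1817, 1.5402)
step 3: ξ=(vx,vy,ωz)=(0.0844, -0.2906, 0.2344), dt=1.0 → body Δ=(0.1175, -0.2781, 0.2344) → world pose (0.4499, -1.0728, 1.7746)
step 4: ξ=(vx,vy,ωz)=(-0.2719, 0.1781, 0.5692), dt=1.0 → body Δ=(-0.3068, 0.0934, 0.5692) → world pose (0.4206, -1.3921, 2.3438)
step 5: ξ=(vx,vy,ωz)=(-0.1406, 0.0281, -0.1004), dt=0.5 → body Δ=(-0.0699, 0.0158, -0.0502) → world pose (0.4581, -1.4532, 2.2935)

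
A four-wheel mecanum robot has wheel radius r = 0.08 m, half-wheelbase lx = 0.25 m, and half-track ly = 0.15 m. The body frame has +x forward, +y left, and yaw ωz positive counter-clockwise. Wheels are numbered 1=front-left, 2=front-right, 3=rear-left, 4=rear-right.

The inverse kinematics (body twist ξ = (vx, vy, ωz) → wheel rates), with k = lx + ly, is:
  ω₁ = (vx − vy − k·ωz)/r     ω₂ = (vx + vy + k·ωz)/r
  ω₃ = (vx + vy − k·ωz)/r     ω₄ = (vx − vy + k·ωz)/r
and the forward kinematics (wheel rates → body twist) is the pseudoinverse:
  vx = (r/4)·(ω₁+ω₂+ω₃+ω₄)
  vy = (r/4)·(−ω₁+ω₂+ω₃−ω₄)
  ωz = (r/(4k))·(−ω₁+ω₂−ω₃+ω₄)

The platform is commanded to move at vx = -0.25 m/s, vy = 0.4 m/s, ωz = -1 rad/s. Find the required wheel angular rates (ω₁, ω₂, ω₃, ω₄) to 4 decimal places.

k = lx + ly = 0.25 + 0.15 = 0.4000;  k·ωz = 0.4000·-1 = -0.4000
ω₁ (FL) = (vx − vy − k·ωz)/r = -0.2500/0.08 = -3.1250
ω₂ (FR) = (vx + vy + k·ωz)/r = -0.2500/0.08 = -3.1250
ω₃ (RL) = (vx + vy − k·ωz)/r = 0.5500/0.08 = 6.8750
ω₄ (RR) = (vx − vy + k·ωz)/r = -1.0500/0.08 = -13.1250

(-3.1250, -3.1250, 6.8750, -13.1250)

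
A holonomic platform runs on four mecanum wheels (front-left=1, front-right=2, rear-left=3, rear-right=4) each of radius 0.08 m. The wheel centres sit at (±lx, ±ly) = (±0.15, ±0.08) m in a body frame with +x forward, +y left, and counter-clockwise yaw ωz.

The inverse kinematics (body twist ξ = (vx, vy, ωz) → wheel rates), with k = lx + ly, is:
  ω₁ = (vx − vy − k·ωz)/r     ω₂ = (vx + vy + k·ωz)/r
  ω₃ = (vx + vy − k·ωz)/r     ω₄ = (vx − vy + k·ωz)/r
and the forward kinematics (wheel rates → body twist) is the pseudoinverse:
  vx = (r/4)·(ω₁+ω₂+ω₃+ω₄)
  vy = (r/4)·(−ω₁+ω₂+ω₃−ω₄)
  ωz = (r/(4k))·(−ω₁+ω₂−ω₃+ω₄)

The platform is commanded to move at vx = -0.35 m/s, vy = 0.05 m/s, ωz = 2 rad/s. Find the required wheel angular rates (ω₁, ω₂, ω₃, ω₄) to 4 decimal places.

k = lx + ly = 0.15 + 0.08 = 0.2300;  k·ωz = 0.2300·2 = 0.4600
ω₁ (FL) = (vx − vy − k·ωz)/r = -0.8600/0.08 = -10.7500
ω₂ (FR) = (vx + vy + k·ωz)/r = 0.1600/0.08 = 2.0000
ω₃ (RL) = (vx + vy − k·ωz)/r = -0.7600/0.08 = -9.5000
ω₄ (RR) = (vx − vy + k·ωz)/r = 0.0600/0.08 = 0.7500

(-10.7500, 2.0000, -9.5000, 0.7500)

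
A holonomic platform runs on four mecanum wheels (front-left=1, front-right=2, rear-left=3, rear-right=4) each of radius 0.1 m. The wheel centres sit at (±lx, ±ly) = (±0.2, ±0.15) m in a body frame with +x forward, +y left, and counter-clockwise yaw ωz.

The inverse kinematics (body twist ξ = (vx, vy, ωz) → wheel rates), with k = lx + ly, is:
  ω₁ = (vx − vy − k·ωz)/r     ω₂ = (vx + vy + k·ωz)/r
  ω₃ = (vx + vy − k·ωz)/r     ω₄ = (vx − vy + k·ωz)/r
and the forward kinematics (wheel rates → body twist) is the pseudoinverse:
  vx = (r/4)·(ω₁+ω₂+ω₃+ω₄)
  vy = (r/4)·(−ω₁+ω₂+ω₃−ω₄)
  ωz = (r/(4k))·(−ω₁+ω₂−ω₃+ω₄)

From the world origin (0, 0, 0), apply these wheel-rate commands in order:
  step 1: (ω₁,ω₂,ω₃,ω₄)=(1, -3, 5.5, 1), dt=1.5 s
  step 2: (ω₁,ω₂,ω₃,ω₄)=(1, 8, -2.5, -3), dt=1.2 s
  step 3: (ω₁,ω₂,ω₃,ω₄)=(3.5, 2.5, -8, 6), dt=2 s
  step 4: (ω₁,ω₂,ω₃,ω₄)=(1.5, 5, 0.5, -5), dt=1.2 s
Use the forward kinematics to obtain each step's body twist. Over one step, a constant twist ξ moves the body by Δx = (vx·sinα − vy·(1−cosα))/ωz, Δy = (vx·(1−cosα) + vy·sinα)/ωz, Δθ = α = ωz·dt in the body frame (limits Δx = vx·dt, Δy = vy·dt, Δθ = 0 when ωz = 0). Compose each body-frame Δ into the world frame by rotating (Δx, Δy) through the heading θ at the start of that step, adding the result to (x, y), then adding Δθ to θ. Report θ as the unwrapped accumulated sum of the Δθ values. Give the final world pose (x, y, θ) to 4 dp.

step 1: ξ=(vx,vy,ωz)=(0.1125, 0.0125, -0.6071), dt=1.5 → body Δ=(0.1543, -0.0554, -0.9107) → world pose (0.1543, -0.0554, -0.9107)
step 2: ξ=(vx,vy,ωz)=(0.0875, 0.1875, 0.4643), dt=1.2 → body Δ=(0.0386, 0.2420, 0.5571) → world pose (0.3692, 0.0625, -0.3536)
step 3: ξ=(vx,vy,ωz)=(0.1000, -0.3750, 0.9286), dt=2.0 → body Δ=(0.6212, -0.2493, 1.8571) → world pose (0.8657, -0.3864, 1.5036)
step 4: ξ=(vx,vy,ωz)=(0.0500, 0.2250, -0.1429), dt=1.2 → body Δ=(0.0828, 0.2635, -0.1714) → world pose (0.6083, -0.2861, 1.3321)

(0.6083, -0.2861, 1.3321)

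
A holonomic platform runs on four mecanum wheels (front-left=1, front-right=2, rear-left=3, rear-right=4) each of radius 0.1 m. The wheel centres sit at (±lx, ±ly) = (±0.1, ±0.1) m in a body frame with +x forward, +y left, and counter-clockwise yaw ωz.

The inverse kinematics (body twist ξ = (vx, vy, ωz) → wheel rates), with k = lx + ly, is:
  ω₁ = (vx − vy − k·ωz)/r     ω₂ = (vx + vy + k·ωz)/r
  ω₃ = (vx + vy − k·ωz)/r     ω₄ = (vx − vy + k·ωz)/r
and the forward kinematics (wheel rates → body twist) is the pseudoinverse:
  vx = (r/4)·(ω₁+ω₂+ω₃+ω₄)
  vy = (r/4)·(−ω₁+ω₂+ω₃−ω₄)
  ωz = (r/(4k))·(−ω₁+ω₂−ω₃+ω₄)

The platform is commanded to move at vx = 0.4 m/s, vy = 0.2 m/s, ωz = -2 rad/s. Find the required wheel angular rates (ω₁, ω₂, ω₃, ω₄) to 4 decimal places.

(6.0000, 2.0000, 10.0000, -2.0000)

k = lx + ly = 0.1 + 0.1 = 0.2000;  k·ωz = 0.2000·-2 = -0.4000
ω₁ (FL) = (vx − vy − k·ωz)/r = 0.6000/0.1 = 6.0000
ω₂ (FR) = (vx + vy + k·ωz)/r = 0.2000/0.1 = 2.0000
ω₃ (RL) = (vx + vy − k·ωz)/r = 1.0000/0.1 = 10.0000
ω₄ (RR) = (vx − vy + k·ωz)/r = -0.2000/0.1 = -2.0000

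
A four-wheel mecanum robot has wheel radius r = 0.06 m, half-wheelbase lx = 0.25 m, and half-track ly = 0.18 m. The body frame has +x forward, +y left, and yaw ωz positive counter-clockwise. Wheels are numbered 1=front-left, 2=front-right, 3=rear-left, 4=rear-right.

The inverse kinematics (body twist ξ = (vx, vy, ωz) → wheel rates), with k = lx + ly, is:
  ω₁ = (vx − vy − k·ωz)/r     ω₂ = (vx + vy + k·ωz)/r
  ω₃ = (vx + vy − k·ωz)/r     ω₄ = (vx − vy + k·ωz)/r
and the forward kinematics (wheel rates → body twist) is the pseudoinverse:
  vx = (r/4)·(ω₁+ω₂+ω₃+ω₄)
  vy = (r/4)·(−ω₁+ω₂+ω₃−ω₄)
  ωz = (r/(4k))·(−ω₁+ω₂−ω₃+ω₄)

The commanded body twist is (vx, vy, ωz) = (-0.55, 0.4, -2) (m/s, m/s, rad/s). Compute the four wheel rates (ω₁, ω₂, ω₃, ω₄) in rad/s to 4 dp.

(-1.5000, -16.8333, 11.8333, -30.1667)

k = lx + ly = 0.25 + 0.18 = 0.4300;  k·ωz = 0.4300·-2 = -0.8600
ω₁ (FL) = (vx − vy − k·ωz)/r = -0.0900/0.06 = -1.5000
ω₂ (FR) = (vx + vy + k·ωz)/r = -1.0100/0.06 = -16.8333
ω₃ (RL) = (vx + vy − k·ωz)/r = 0.7100/0.06 = 11.8333
ω₄ (RR) = (vx − vy + k·ωz)/r = -1.8100/0.06 = -30.1667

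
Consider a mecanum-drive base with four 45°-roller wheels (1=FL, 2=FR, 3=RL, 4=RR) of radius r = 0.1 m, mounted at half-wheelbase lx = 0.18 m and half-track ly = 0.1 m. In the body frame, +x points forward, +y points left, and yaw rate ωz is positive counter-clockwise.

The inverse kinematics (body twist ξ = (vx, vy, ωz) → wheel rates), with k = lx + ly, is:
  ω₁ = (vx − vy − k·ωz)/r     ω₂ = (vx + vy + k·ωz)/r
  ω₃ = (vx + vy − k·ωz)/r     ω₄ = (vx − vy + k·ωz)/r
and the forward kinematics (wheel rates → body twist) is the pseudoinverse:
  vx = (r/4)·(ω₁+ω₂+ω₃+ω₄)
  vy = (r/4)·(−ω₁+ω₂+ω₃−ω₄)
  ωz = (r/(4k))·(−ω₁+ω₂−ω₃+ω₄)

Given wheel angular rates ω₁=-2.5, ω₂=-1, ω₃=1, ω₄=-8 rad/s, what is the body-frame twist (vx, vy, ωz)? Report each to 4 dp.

(-0.2625, 0.2625, -0.6696)

k = lx + ly = 0.18 + 0.1 = 0.2800
ω₁+ω₂+ω₃+ω₄ = -10.5000  →  vx = (0.1/4)·-10.5000 = -0.2625
−ω₁+ω₂+ω₃−ω₄ = 10.5000  →  vy = (0.1/4)·10.5000 = 0.2625
−ω₁+ω₂−ω₃+ω₄ = -7.5000  →  ωz = (0.1/1.1200)·-7.5000 = -0.6696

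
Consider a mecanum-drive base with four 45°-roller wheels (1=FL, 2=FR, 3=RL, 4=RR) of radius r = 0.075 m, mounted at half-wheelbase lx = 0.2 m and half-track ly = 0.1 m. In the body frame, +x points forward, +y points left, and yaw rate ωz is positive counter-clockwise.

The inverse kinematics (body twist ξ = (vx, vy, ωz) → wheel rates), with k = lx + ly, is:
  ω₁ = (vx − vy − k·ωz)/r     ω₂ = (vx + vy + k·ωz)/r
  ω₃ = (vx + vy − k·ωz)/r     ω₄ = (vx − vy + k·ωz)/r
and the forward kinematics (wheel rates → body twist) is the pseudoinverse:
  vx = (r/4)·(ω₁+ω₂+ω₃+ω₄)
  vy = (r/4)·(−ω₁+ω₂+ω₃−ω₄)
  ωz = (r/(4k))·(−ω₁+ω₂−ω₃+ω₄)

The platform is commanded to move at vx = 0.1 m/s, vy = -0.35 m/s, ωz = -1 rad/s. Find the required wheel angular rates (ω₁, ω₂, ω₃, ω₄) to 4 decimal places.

k = lx + ly = 0.2 + 0.1 = 0.3000;  k·ωz = 0.3000·-1 = -0.3000
ω₁ (FL) = (vx − vy − k·ωz)/r = 0.7500/0.075 = 10.0000
ω₂ (FR) = (vx + vy + k·ωz)/r = -0.5500/0.075 = -7.3333
ω₃ (RL) = (vx + vy − k·ωz)/r = 0.0500/0.075 = 0.6667
ω₄ (RR) = (vx − vy + k·ωz)/r = 0.1500/0.075 = 2.0000

(10.0000, -7.3333, 0.6667, 2.0000)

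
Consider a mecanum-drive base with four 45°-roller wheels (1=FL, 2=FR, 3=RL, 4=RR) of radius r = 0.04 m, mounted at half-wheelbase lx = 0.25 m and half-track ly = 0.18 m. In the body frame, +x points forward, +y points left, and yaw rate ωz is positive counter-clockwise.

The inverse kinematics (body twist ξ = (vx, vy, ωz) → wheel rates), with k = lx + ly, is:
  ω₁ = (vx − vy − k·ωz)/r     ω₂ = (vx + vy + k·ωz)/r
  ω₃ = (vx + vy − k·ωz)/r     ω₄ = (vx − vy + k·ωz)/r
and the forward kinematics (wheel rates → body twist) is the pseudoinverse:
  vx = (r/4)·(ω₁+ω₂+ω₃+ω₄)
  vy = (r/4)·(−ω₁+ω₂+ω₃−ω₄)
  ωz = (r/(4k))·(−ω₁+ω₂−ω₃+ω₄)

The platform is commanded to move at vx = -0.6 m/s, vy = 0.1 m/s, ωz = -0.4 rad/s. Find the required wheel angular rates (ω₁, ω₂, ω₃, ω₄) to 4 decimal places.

k = lx + ly = 0.25 + 0.18 = 0.4300;  k·ωz = 0.4300·-0.4 = -0.1720
ω₁ (FL) = (vx − vy − k·ωz)/r = -0.5280/0.04 = -13.2000
ω₂ (FR) = (vx + vy + k·ωz)/r = -0.6720/0.04 = -16.8000
ω₃ (RL) = (vx + vy − k·ωz)/r = -0.3280/0.04 = -8.2000
ω₄ (RR) = (vx − vy + k·ωz)/r = -0.8720/0.04 = -21.8000

(-13.2000, -16.8000, -8.2000, -21.8000)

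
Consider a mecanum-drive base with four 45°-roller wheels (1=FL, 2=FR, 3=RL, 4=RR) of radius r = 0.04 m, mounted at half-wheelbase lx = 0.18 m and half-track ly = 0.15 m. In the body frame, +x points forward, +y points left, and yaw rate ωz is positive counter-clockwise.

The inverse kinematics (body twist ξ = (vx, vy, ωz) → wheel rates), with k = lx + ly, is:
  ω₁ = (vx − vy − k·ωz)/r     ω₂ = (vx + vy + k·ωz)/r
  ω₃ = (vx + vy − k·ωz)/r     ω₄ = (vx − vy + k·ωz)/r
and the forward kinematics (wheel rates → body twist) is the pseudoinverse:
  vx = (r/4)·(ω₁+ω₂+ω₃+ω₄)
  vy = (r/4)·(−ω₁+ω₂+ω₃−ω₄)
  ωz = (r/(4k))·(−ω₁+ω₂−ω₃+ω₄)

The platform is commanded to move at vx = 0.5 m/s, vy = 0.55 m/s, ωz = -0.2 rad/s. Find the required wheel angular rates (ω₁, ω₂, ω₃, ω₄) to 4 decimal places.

k = lx + ly = 0.18 + 0.15 = 0.3300;  k·ωz = 0.3300·-0.2 = -0.0660
ω₁ (FL) = (vx − vy − k·ωz)/r = 0.0160/0.04 = 0.4000
ω₂ (FR) = (vx + vy + k·ωz)/r = 0.9840/0.04 = 24.6000
ω₃ (RL) = (vx + vy − k·ωz)/r = 1.1160/0.04 = 27.9000
ω₄ (RR) = (vx − vy + k·ωz)/r = -0.1160/0.04 = -2.9000

(0.4000, 24.6000, 27.9000, -2.9000)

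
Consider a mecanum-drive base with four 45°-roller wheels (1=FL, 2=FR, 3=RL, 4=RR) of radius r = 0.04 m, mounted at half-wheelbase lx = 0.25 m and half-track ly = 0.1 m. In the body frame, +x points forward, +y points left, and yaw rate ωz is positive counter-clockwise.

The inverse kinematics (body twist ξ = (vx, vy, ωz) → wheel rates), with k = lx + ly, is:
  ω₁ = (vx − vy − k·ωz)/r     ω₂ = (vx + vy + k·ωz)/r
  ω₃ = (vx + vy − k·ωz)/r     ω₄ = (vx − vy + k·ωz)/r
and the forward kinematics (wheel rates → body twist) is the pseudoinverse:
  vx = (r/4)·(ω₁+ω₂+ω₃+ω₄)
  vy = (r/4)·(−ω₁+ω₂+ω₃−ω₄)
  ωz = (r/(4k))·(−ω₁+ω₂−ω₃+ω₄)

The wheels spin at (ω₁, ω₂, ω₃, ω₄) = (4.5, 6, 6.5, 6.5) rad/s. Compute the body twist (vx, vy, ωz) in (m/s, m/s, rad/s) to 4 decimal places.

(0.2350, 0.0150, 0.0429)

k = lx + ly = 0.25 + 0.1 = 0.3500
ω₁+ω₂+ω₃+ω₄ = 23.5000  →  vx = (0.04/4)·23.5000 = 0.2350
−ω₁+ω₂+ω₃−ω₄ = 1.5000  →  vy = (0.04/4)·1.5000 = 0.0150
−ω₁+ω₂−ω₃+ω₄ = 1.5000  →  ωz = (0.04/1.4000)·1.5000 = 0.0429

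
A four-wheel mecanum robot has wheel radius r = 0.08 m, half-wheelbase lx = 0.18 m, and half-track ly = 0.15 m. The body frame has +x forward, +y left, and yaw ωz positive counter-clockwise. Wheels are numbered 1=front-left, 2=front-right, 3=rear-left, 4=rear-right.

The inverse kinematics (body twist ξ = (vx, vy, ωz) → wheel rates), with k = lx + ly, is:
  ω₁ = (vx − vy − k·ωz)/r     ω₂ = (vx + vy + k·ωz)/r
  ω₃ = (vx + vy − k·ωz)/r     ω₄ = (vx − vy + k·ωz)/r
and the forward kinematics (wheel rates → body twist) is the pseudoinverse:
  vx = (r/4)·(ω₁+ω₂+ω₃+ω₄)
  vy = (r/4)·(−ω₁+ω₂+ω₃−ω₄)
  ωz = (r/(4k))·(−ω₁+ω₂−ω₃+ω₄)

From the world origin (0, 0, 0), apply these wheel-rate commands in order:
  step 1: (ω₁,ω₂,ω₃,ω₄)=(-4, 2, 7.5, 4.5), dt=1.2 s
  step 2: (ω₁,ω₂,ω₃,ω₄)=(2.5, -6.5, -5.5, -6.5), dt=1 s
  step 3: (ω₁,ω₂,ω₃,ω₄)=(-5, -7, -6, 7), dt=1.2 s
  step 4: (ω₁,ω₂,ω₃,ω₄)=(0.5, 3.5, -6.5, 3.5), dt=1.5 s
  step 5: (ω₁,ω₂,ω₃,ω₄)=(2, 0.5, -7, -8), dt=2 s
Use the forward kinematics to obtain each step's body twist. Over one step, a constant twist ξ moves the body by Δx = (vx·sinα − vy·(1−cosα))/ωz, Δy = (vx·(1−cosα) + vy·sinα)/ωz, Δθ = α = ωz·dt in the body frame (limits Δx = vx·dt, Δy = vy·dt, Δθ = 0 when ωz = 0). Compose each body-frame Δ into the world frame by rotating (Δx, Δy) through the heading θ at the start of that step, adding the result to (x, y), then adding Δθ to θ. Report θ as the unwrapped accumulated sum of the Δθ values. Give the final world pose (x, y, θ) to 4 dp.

(-0.2273, -0.8227, 1.2909)

step 1: ξ=(vx,vy,ωz)=(0.2000, 0.1800, 0.1818), dt=1.2 → body Δ=(0.2146, 0.2404, 0.2182) → world pose (0.2146, 0.2404, 0.2182)
step 2: ξ=(vx,vy,ωz)=(-0.3200, -0.1600, -0.6061), dt=1.0 → body Δ=(-0.3478, -0.0563, -0.6061) → world pose (-0.1127, 0.1101, -0.3879)
step 3: ξ=(vx,vy,ωz)=(-0.2200, -0.3000, 0.6667), dt=1.2 → body Δ=(-0.1002, -0.4229, 0.8000) → world pose (-0.3655, -0.2435, 0.4121)
step 4: ξ=(vx,vy,ωz)=(0.0200, -0.1400, 0.7879), dt=1.5 → body Δ=(0.1338, -0.1487, 1.1818) → world pose (-0.1833, -0.3261, 1.5939)
step 5: ξ=(vx,vy,ωz)=(-0.2500, -0.0100, -0.1515), dt=2.0 → body Δ=(-0.4954, 0.0555, -0.3030) → world pose (-0.2273, -0.8227, 1.2909)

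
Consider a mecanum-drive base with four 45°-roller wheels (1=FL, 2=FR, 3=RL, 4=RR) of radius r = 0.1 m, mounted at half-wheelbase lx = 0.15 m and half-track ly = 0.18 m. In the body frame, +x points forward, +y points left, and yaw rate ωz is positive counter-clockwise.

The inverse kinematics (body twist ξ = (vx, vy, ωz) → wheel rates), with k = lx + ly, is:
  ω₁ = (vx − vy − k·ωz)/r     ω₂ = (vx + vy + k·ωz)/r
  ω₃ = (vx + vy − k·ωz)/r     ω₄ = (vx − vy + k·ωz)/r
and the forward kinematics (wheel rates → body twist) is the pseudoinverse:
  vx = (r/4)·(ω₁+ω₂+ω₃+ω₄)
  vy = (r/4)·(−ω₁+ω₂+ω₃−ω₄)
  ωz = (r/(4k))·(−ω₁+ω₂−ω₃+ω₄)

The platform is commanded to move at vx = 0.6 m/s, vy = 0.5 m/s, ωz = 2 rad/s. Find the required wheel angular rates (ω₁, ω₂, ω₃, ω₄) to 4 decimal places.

(-5.6000, 17.6000, 4.4000, 7.6000)

k = lx + ly = 0.15 + 0.18 = 0.3300;  k·ωz = 0.3300·2 = 0.6600
ω₁ (FL) = (vx − vy − k·ωz)/r = -0.5600/0.1 = -5.6000
ω₂ (FR) = (vx + vy + k·ωz)/r = 1.7600/0.1 = 17.6000
ω₃ (RL) = (vx + vy − k·ωz)/r = 0.4400/0.1 = 4.4000
ω₄ (RR) = (vx − vy + k·ωz)/r = 0.7600/0.1 = 7.6000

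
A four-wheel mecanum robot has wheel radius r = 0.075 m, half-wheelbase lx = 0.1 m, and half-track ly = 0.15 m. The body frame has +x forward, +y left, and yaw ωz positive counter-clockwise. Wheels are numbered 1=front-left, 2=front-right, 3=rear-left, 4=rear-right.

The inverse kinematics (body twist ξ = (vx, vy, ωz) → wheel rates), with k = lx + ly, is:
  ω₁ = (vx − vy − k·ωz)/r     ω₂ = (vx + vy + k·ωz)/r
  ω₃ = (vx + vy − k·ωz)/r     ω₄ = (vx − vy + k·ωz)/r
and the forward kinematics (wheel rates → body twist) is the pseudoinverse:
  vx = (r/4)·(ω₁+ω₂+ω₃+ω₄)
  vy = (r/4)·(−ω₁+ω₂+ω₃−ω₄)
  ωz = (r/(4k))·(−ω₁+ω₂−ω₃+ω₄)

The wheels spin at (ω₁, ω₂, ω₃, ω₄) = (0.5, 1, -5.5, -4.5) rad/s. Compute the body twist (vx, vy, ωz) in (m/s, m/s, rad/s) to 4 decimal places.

k = lx + ly = 0.1 + 0.15 = 0.2500
ω₁+ω₂+ω₃+ω₄ = -8.5000  →  vx = (0.075/4)·-8.5000 = -0.1594
−ω₁+ω₂+ω₃−ω₄ = -0.5000  →  vy = (0.075/4)·-0.5000 = -0.0094
−ω₁+ω₂−ω₃+ω₄ = 1.5000  →  ωz = (0.075/1.0000)·1.5000 = 0.1125

(-0.1594, -0.0094, 0.1125)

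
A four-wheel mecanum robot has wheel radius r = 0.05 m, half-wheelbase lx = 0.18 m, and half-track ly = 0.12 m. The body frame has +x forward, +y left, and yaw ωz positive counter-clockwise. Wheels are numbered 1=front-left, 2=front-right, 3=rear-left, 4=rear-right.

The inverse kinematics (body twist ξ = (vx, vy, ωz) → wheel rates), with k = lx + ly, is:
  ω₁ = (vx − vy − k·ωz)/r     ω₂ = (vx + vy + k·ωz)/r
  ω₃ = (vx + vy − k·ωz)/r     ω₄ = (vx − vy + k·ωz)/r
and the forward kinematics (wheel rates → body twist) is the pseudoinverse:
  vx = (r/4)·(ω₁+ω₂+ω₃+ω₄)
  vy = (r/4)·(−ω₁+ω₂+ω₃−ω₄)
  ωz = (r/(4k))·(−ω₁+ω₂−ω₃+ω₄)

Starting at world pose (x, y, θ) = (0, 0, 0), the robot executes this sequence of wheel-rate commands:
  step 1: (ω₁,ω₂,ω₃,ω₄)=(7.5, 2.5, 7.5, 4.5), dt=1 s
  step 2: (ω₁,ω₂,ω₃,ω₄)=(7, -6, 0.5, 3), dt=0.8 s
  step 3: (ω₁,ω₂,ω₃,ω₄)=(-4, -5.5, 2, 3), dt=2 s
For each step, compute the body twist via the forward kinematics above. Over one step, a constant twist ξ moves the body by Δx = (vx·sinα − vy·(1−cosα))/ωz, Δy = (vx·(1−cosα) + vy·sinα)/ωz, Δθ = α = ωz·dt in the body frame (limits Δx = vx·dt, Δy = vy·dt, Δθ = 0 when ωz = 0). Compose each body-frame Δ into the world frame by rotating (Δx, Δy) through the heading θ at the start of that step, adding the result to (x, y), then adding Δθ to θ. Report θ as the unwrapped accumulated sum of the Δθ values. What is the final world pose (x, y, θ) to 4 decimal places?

(0.1037, -0.2013, -0.7250)

step 1: ξ=(vx,vy,ωz)=(0.2750, -0.0250, -0.3333), dt=1.0 → body Δ=(0.2658, -0.0700, -0.3333) → world pose (0.2658, -0.0700, -0.3333)
step 2: ξ=(vx,vy,ωz)=(0.0563, -0.1938, -0.4375), dt=0.8 → body Δ=(0.0172, -0.1596, -0.3500) → world pose (0.2299, -0.2265, -0.6833)
step 3: ξ=(vx,vy,ωz)=(-0.0563, -0.0313, -0.0208), dt=2.0 → body Δ=(-0.1138, -0.0601, -0.0417) → world pose (0.1037, -0.2013, -0.7250)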